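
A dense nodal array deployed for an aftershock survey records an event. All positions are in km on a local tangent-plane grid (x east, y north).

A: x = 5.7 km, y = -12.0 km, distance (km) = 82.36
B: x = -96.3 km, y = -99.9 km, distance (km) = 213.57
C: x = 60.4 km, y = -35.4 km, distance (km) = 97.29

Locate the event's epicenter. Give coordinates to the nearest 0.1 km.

44.6 km east, 60.6 km north

Circle about each station: (x − 5.7)² + (y + 12.0)² = 82.36²; (x + 96.3)² + (y + 99.9)² = 213.57²; (x − 60.4)² + (y + 35.4)² = 97.29².
Subtracting pairs of circle equations eliminates x²+y² and gives linear equations (the radical axes):
-204.0 x − 175.8 y = -19751.77
109.4 x − 46.8 y = 2042.66
Solving the 2×2 system: x ≈ 44.6, y ≈ 60.6 km.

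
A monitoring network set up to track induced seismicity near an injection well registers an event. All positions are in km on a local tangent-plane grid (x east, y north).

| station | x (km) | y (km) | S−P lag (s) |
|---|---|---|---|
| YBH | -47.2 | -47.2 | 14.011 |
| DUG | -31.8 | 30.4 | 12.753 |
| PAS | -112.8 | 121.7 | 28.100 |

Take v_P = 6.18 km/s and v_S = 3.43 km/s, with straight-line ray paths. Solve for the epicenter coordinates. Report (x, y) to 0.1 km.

Distance from S−P lag: d = Δt · v_P v_S / (v_P − v_S) = Δt · (6.18·3.43)/(6.18−3.43) ≈ 7.7081·Δt.
So d_YBH = 108.00, d_DUG = 98.30, d_PAS = 216.60 km.
Circle about each station: (x + 47.2)² + (y + 47.2)² = 108.00²; (x + 31.8)² + (y − 30.4)² = 98.30²; (x + 112.8)² + (y − 121.7)² = 216.60².
Subtracting pairs of circle equations eliminates x²+y² and gives linear equations (the radical axes):
30.8 x + 155.2 y = -519.17
-131.2 x + 337.8 y = -12172.51
Solving the 2×2 system: x ≈ 55.7, y ≈ -14.4 km.

x ≈ 55.7 km, y ≈ -14.4 km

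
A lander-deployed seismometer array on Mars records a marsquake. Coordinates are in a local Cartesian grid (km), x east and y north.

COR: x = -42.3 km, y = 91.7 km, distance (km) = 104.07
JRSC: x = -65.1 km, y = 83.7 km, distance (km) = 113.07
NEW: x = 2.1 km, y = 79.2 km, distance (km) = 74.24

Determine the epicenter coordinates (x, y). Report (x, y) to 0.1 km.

Circle about each station: (x + 42.3)² + (y − 91.7)² = 104.07²; (x + 65.1)² + (y − 83.7)² = 113.07²; (x − 2.1)² + (y − 79.2)² = 74.24².
Subtracting the COR equation from the JRSC and NEW equations removes the quadratic terms:
-45.6 x − 16.0 y = -908.74
88.8 x − 25.0 y = 1397.86
Solving the 2×2 system: x ≈ 17.6, y ≈ 6.6 km.

17.6 km east, 6.6 km north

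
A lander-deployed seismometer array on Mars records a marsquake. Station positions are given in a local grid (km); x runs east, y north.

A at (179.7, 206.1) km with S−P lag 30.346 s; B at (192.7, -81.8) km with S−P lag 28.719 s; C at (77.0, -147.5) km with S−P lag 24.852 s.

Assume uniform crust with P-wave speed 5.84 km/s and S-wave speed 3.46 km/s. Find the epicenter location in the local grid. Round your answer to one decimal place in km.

Distance from S−P lag: d = Δt · v_P v_S / (v_P − v_S) = Δt · (5.84·3.46)/(5.84−3.46) ≈ 8.4901·Δt.
So d_A = 257.64, d_B = 243.83, d_C = 211.00 km.
Circle about each station: (x − 179.7)² + (y − 206.1)² = 257.64²; (x − 192.7)² + (y + 81.8)² = 243.83²; (x − 77.0)² + (y + 147.5)² = 211.00².
Subtracting pairs of circle equations eliminates x²+y² and gives linear equations (the radical axes):
26.0 x − 575.8 y = -24019.47
-205.4 x − 707.2 y = -25226.68
Solving the 2×2 system: x ≈ -18.0, y ≈ 40.9 km.

(-18.0, 40.9)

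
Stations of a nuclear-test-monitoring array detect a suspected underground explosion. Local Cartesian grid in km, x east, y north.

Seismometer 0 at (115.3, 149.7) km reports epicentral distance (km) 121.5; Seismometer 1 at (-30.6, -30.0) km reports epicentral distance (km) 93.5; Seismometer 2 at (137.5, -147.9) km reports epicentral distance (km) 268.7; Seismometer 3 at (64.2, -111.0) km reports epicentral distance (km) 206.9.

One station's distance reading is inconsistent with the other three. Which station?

Seismometer 1

Solve using three stations at a time. Using Seismometer 0, Seismometer 2, Seismometer 3 (subtract circle equations pairwise → linear system) gives (x, y) ≈ (10.2, 88.7).
Distances from that point to each station vs reported:
  Seismometer 0: calculated 121.5 vs reported 121.5 → residual 0.0 km
  Seismometer 1: calculated 125.5 vs reported 93.5 → residual 32.0 km
  Seismometer 2: calculated 268.7 vs reported 268.7 → residual 0.0 km
  Seismometer 3: calculated 206.9 vs reported 206.9 → residual 0.0 km
Seismometer 0, Seismometer 2, Seismometer 3 are mutually consistent (residuals ≈ 0); Seismometer 1 is off by 32.0 km.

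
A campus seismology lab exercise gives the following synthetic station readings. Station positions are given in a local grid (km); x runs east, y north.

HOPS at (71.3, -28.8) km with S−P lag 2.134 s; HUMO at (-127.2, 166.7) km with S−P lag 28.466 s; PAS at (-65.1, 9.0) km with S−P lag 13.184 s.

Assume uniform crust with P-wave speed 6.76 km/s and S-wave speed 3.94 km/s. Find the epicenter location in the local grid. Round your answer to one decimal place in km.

(51.8, -33.9)

Distance from S−P lag: d = Δt · v_P v_S / (v_P − v_S) = Δt · (6.76·3.94)/(6.76−3.94) ≈ 9.4448·Δt.
So d_HOPS = 20.16, d_HUMO = 268.86, d_PAS = 124.52 km.
Circle about each station: (x − 71.3)² + (y + 28.8)² = 20.16²; (x + 127.2)² + (y − 166.7)² = 268.86²; (x + 65.1)² + (y − 9.0)² = 124.52².
Subtracting pairs of circle equations eliminates x²+y² and gives linear equations (the radical axes):
-397.0 x + 391.0 y = -33823.67
-272.8 x + 75.6 y = -16692.92
Solving the 2×2 system: x ≈ 51.8, y ≈ -33.9 km.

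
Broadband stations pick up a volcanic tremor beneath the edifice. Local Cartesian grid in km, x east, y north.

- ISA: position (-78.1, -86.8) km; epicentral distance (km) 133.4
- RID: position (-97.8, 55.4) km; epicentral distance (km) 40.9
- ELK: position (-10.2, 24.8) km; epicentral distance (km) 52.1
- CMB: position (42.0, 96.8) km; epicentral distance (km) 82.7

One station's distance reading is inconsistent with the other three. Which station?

CMB

Solve using three stations at a time. Using ISA, RID, ELK (subtract circle equations pairwise → linear system) gives (x, y) ≈ (-58.2, 45.1).
Distances from that point to each station vs reported:
  ISA: calculated 133.4 vs reported 133.4 → residual 0.0 km
  RID: calculated 40.9 vs reported 40.9 → residual 0.0 km
  ELK: calculated 52.1 vs reported 52.1 → residual 0.0 km
  CMB: calculated 112.7 vs reported 82.7 → residual 30.0 km
ISA, RID, ELK are mutually consistent (residuals ≈ 0); CMB is off by 30.0 km.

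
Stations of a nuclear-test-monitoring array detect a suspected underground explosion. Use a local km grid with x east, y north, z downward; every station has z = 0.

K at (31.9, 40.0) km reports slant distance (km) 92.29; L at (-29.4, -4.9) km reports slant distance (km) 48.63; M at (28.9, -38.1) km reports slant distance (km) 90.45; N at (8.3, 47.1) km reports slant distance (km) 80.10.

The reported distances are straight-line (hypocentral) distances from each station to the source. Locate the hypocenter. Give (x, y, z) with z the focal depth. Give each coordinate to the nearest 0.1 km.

Each station gives a sphere (x−x_i)² + (y−y_i)² + z² = d_i² (stations at z=0).
Subtracting the K sphere from L and M: z² cancels, leaving linear equations in x and y:
-122.6 x − 89.8 y = 4423.33
-6.0 x − 156.2 y = 5.45
Solving: x ≈ -37.098, y ≈ 1.390 km (keep extra digits for the depth step; rounded: -37.1, 1.4).
Then from the K sphere: z² = 92.29² − (x − 31.9)² − (y − 40.0)² with x = -37.098, y = 1.390, so z ≈ 47.602 ≈ 47.6 km.

(-37.1, 1.4, 47.6)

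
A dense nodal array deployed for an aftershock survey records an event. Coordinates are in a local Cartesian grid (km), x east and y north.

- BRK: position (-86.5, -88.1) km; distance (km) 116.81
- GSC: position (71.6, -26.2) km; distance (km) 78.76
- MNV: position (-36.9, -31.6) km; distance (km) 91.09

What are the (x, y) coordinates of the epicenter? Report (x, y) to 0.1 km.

30.2 km east, -93.2 km north

Circle about each station: (x + 86.5)² + (y + 88.1)² = 116.81²; (x − 71.6)² + (y + 26.2)² = 78.76²; (x + 36.9)² + (y + 31.6)² = 91.09².
Subtracting pairs of circle equations eliminates x²+y² and gives linear equations (the radical axes):
316.2 x + 123.8 y = -1989.42
99.2 x + 113.0 y = -7536.50
Solving the 2×2 system: x ≈ 30.2, y ≈ -93.2 km.
Check against BRK (with the unrounded x, y): √((x + 86.5)²+(y + 88.1)²) = 116.81 ≈ 116.81 km. ✓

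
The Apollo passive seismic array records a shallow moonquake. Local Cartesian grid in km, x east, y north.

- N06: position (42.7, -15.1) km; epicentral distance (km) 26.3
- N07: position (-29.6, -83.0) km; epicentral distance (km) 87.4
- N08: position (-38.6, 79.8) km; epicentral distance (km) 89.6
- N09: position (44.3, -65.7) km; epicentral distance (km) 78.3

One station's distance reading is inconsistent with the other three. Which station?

Solve using three stations at a time. Using N07, N08, N09 (subtract circle equations pairwise → linear system) gives (x, y) ≈ (0.4, -0.9).
Distances from that point to each station vs reported:
  N06: calculated 44.7 vs reported 26.3 → residual 18.4 km
  N07: calculated 87.4 vs reported 87.4 → residual 0.0 km
  N08: calculated 89.6 vs reported 89.6 → residual 0.0 km
  N09: calculated 78.3 vs reported 78.3 → residual 0.0 km
N07, N08, N09 are mutually consistent (residuals ≈ 0); N06 is off by 18.4 km.

N06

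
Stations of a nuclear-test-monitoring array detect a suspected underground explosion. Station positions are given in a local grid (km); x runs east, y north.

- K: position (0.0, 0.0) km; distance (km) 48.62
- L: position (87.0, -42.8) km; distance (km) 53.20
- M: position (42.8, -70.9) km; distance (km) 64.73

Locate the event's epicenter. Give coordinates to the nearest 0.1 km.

(48.2, -6.4)

Circle about each station: x² + y² = 48.62²; (x − 87.0)² + (y + 42.8)² = 53.20²; (x − 42.8)² + (y + 70.9)² = 64.73².
Subtracting the K equation from the L and M equations removes the quadratic terms:
174.0 x − 85.6 y = 8934.50
85.6 x − 141.8 y = 5032.58
Solving the 2×2 system: x ≈ 48.2, y ≈ -6.4 km.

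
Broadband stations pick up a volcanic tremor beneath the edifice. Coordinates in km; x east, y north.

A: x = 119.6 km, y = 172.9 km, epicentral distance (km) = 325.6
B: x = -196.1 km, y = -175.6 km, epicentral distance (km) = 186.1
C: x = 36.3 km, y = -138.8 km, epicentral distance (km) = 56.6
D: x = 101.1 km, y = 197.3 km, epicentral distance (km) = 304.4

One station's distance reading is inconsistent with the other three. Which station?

D

Solve using three stations at a time. Using A, B, C (subtract circle equations pairwise → linear system) gives (x, y) ≈ (-17.8, -122.3).
Distances from that point to each station vs reported:
  A: calculated 325.6 vs reported 325.6 → residual 0.0 km
  B: calculated 186.1 vs reported 186.1 → residual 0.0 km
  C: calculated 56.6 vs reported 56.6 → residual 0.0 km
  D: calculated 341.0 vs reported 304.4 → residual 36.6 km
A, B, C are mutually consistent (residuals ≈ 0); D is off by 36.6 km.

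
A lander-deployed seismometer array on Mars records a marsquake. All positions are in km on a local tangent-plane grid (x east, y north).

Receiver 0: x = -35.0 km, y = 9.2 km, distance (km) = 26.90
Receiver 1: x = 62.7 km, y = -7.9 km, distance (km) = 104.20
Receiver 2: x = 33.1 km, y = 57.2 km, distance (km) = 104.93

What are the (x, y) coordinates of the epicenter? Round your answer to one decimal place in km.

-41.1 km east, -17.0 km north

Circle about each station: (x + 35.0)² + (y − 9.2)² = 26.90²; (x − 62.7)² + (y + 7.9)² = 104.20²; (x − 33.1)² + (y − 57.2)² = 104.93².
Subtracting pairs of circle equations eliminates x²+y² and gives linear equations (the radical axes):
195.4 x − 34.2 y = -7449.97
136.2 x + 96.0 y = -7228.88
Solving the 2×2 system: x ≈ -41.1, y ≈ -17.0 km.
Check against Receiver 0 (with the unrounded x, y): √((x + 35.0)²+(y − 9.2)²) = 26.89 ≈ 26.90 km. ✓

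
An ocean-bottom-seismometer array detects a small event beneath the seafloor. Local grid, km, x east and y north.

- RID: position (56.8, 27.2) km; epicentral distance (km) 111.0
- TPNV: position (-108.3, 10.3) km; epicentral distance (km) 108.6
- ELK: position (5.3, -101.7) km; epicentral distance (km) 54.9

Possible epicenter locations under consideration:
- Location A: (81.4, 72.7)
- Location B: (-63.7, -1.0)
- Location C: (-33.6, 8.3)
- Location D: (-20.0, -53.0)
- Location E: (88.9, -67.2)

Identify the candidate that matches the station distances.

For each candidate, compare |candidate − station| to the reported distance:
Location A: residuals RID 59.3, TPNV 91.1, ELK 135.4 → max 135.4 km
Location B: residuals RID 12.8, TPNV 62.6, ELK 67.2 → max 67.2 km
Location C: residuals RID 18.6, TPNV 33.9, ELK 61.8 → max 61.8 km
Location D: residuals RID 0.0, TPNV 0.0, ELK 0.0 → max 0.0 km
Location E: residuals RID 11.3, TPNV 103.3, ELK 35.5 → max 103.3 km
Only Location D has all residuals ≈ 0.

Location D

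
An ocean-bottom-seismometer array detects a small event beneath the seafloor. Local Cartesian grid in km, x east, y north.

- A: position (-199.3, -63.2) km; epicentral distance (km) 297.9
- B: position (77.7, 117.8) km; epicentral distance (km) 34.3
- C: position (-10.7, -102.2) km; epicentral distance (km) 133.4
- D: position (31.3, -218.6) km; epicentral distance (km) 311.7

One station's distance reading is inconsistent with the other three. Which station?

Solve using three stations at a time. Using A, B, D (subtract circle equations pairwise → linear system) gives (x, y) ≈ (54.9, 92.2).
Distances from that point to each station vs reported:
  A: calculated 297.9 vs reported 297.9 → residual 0.0 km
  B: calculated 34.3 vs reported 34.3 → residual 0.0 km
  C: calculated 205.2 vs reported 133.4 → residual 71.8 km
  D: calculated 311.7 vs reported 311.7 → residual 0.0 km
A, B, D are mutually consistent (residuals ≈ 0); C is off by 71.8 km.

C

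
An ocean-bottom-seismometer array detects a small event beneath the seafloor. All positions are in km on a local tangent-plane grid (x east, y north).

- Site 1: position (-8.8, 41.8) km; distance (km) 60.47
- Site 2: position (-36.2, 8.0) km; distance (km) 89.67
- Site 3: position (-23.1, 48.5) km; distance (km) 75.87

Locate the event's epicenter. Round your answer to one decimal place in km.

Circle about each station: (x + 8.8)² + (y − 41.8)² = 60.47²; (x + 36.2)² + (y − 8.0)² = 89.67²; (x + 23.1)² + (y − 48.5)² = 75.87².
Subtracting pairs of circle equations eliminates x²+y² and gives linear equations (the radical axes):
-54.8 x − 67.6 y = -4834.33
-28.6 x + 13.4 y = -1038.46
Solving the 2×2 system: x ≈ 50.6, y ≈ 30.5 km.

50.6 km east, 30.5 km north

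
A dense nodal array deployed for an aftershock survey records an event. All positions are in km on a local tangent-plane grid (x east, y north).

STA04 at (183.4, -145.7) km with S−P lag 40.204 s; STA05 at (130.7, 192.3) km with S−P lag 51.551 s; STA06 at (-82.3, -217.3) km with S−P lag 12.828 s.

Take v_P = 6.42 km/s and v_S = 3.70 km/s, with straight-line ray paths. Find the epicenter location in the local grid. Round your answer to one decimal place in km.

Distance from S−P lag: d = Δt · v_P v_S / (v_P − v_S) = Δt · (6.42·3.70)/(6.42−3.70) ≈ 8.7331·Δt.
So d_STA04 = 351.11, d_STA05 = 450.20, d_STA06 = 112.03 km.
Circle about each station: (x − 183.4)² + (y + 145.7)² = 351.11²; (x − 130.7)² + (y − 192.3)² = 450.20²; (x + 82.3)² + (y + 217.3)² = 112.03².
Subtracting the STA04 equation from the STA05 and STA06 equations removes the quadratic terms:
-105.4 x + 676.0 y = -80204.08
-531.4 x − 143.2 y = 109856.04
Solving the 2×2 system: x ≈ -167.7, y ≈ -144.8 km.

-167.7 km east, -144.8 km north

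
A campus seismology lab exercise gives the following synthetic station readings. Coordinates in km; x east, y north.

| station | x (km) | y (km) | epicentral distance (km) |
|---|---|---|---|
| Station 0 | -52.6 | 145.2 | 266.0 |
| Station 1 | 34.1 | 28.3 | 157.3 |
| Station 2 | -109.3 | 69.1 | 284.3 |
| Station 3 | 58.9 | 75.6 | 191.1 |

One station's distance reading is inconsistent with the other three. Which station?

Station 0

Solve using three stations at a time. Using Station 1, Station 2, Station 3 (subtract circle equations pairwise → linear system) gives (x, y) ≈ (113.5, -107.6).
Distances from that point to each station vs reported:
  Station 0: calculated 302.5 vs reported 266.0 → residual 36.5 km
  Station 1: calculated 157.4 vs reported 157.3 → residual 0.1 km
  Station 2: calculated 284.4 vs reported 284.3 → residual 0.1 km
  Station 3: calculated 191.2 vs reported 191.1 → residual 0.1 km
Station 1, Station 2, Station 3 are mutually consistent (residuals ≈ 0); Station 0 is off by 36.5 km.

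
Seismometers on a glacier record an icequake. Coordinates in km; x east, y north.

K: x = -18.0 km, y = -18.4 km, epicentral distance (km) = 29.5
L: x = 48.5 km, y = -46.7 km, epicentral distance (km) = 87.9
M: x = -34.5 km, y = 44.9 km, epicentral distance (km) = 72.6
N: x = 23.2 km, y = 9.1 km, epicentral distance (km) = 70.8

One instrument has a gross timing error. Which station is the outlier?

Solve using three stations at a time. Using L, M, N (subtract circle equations pairwise → linear system) gives (x, y) ≈ (-37.3, -27.7).
Distances from that point to each station vs reported:
  K: calculated 21.4 vs reported 29.5 → residual 8.1 km
  L: calculated 87.9 vs reported 87.9 → residual 0.0 km
  M: calculated 72.6 vs reported 72.6 → residual 0.0 km
  N: calculated 70.8 vs reported 70.8 → residual 0.0 km
L, M, N are mutually consistent (residuals ≈ 0); K is off by 8.1 km.

K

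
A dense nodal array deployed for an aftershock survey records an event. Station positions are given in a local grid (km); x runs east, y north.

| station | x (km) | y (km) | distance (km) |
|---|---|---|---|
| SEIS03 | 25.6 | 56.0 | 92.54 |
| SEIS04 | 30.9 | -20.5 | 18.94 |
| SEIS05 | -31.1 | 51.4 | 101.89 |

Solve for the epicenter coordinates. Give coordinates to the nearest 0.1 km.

20.6 km east, -36.4 km north

Circle about each station: (x − 25.6)² + (y − 56.0)² = 92.54²; (x − 30.9)² + (y + 20.5)² = 18.94²; (x + 31.1)² + (y − 51.4)² = 101.89².
Subtracting pairs of circle equations eliminates x²+y² and gives linear equations (the radical axes):
10.6 x − 153.0 y = 5788.63
-113.4 x − 9.2 y = -2000.11
Solving the 2×2 system: x ≈ 20.6, y ≈ -36.4 km.
Check against SEIS03 (with the unrounded x, y): √((x − 25.6)²+(y − 56.0)²) = 92.54 ≈ 92.54 km. ✓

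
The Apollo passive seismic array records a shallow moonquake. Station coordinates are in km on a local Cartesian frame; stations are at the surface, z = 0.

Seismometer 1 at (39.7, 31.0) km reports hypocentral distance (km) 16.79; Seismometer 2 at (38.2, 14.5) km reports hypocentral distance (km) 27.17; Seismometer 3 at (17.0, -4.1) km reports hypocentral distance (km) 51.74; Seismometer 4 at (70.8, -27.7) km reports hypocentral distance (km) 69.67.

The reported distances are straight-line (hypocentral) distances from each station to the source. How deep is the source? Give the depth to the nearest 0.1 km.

depth ≈ 14.6 km

Each station gives a sphere (x−x_i)² + (y−y_i)² + z² = d_i² (stations at z=0).
Subtracting the Seismometer 1 sphere from Seismometer 2 and Seismometer 3: z² cancels, leaving linear equations in x and y:
-3.0 x − 33.0 y = -1323.90
-45.4 x − 70.2 y = -4626.40
Solving: x ≈ 46.391, y ≈ 35.901 km (keep extra digits for the depth step; rounded: 46.4, 35.9).
Then from the Seismometer 1 sphere: z² = 16.79² − (x − 39.7)² − (y − 31.0)² with x = 46.391, y = 35.901, so z ≈ 14.598 ≈ 14.6 km.
Check against Seismometer 4 (with the unrounded solution): distance 69.67 ≈ 69.67 km. ✓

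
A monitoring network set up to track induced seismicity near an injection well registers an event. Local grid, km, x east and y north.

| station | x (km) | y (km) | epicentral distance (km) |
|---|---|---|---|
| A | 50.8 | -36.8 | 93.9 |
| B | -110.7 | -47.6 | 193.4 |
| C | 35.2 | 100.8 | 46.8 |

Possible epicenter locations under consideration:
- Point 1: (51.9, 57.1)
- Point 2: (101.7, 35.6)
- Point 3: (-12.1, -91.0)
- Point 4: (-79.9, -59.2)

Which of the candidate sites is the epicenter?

Point 1

For each candidate, compare |candidate − station| to the reported distance:
Point 1: residuals A 0.0, B 0.0, C 0.0 → max 0.0 km
Point 2: residuals A 5.4, B 34.7, C 46.3 → max 46.3 km
Point 3: residuals A 10.9, B 85.7, C 150.7 → max 150.7 km
Point 4: residuals A 38.7, B 160.5, C 150.3 → max 160.5 km
Only Point 1 has all residuals ≈ 0.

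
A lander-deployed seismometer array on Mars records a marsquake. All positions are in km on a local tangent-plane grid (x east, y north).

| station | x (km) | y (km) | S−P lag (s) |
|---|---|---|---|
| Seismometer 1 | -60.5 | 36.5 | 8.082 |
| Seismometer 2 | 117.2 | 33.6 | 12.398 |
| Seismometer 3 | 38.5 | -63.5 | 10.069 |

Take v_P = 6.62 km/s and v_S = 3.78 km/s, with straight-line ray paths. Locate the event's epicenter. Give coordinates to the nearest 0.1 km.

x ≈ 8.8 km, y ≈ 20.1 km

Distance from S−P lag: d = Δt · v_P v_S / (v_P − v_S) = Δt · (6.62·3.78)/(6.62−3.78) ≈ 8.8111·Δt.
So d_Seismometer 1 = 71.21, d_Seismometer 2 = 109.24, d_Seismometer 3 = 88.72 km.
Circle about each station: (x + 60.5)² + (y − 36.5)² = 71.21²; (x − 117.2)² + (y − 33.6)² = 109.24²; (x − 38.5)² + (y + 63.5)² = 88.72².
Subtracting pairs of circle equations eliminates x²+y² and gives linear equations (the radical axes):
355.4 x − 5.8 y = 3009.79
198.0 x − 200.0 y = -2278.37
Solving the 2×2 system: x ≈ 8.8, y ≈ 20.1 km.
Check against Seismometer 1 (with the unrounded x, y): √((x + 60.5)²+(y − 36.5)²) = 71.21 ≈ 71.21 km. ✓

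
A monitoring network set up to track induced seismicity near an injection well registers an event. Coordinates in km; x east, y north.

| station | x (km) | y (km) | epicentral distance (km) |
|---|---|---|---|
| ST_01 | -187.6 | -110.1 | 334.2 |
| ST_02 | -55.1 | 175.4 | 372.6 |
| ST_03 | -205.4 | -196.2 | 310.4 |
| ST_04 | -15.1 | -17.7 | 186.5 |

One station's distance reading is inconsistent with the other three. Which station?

ST_01

Solve using three stations at a time. Using ST_02, ST_03, ST_04 (subtract circle equations pairwise → linear system) gives (x, y) ≈ (103.1, -161.9).
Distances from that point to each station vs reported:
  ST_01: calculated 295.3 vs reported 334.2 → residual 38.9 km
  ST_02: calculated 372.6 vs reported 372.6 → residual 0.0 km
  ST_03: calculated 310.4 vs reported 310.4 → residual 0.0 km
  ST_04: calculated 186.5 vs reported 186.5 → residual 0.0 km
ST_02, ST_03, ST_04 are mutually consistent (residuals ≈ 0); ST_01 is off by 38.9 km.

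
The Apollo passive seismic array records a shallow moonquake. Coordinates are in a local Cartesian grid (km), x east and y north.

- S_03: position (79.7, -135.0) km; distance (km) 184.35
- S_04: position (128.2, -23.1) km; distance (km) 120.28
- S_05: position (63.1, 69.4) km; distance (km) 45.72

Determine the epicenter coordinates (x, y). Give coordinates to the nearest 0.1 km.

Circle about each station: (x − 79.7)² + (y + 135.0)² = 184.35²; (x − 128.2)² + (y + 23.1)² = 120.28²; (x − 63.1)² + (y − 69.4)² = 45.72².
Subtracting the S_03 equation from the S_04 and S_05 equations removes the quadratic terms:
97.0 x + 223.8 y = 11909.40
-33.2 x + 408.8 y = 16115.48
Solving the 2×2 system: x ≈ 26.8, y ≈ 41.6 km.
Check against S_03 (with the unrounded x, y): √((x − 79.7)²+(y + 135.0)²) = 184.35 ≈ 184.35 km. ✓

x ≈ 26.8 km, y ≈ 41.6 km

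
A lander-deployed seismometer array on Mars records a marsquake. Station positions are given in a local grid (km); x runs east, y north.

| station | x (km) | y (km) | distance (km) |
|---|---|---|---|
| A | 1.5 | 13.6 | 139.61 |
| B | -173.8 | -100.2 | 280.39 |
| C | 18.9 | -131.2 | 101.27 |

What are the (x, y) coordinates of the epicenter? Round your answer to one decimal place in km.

105.8 km east, -79.2 km north

Circle about each station: (x − 1.5)² + (y − 13.6)² = 139.61²; (x + 173.8)² + (y + 100.2)² = 280.39²; (x − 18.9)² + (y + 131.2)² = 101.27².
Subtracting the A equation from the B and C equations removes the quadratic terms:
-350.6 x − 227.6 y = -19068.33
34.8 x − 289.6 y = 26618.78
Solving the 2×2 system: x ≈ 105.8, y ≈ -79.2 km.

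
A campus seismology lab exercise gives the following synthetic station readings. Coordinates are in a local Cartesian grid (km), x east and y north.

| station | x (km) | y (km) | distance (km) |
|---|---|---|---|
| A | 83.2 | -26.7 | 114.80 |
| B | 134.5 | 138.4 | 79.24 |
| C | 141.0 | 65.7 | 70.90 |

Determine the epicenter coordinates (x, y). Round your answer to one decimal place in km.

Circle about each station: (x − 83.2)² + (y + 26.7)² = 114.80²; (x − 134.5)² + (y − 138.4)² = 79.24²; (x − 141.0)² + (y − 65.7)² = 70.90².
Subtracting pairs of circle equations eliminates x²+y² and gives linear equations (the radical axes):
102.6 x + 330.2 y = 36509.74
115.6 x + 184.8 y = 24714.59
Solving the 2×2 system: x ≈ 73.6, y ≈ 87.7 km.

(73.6, 87.7)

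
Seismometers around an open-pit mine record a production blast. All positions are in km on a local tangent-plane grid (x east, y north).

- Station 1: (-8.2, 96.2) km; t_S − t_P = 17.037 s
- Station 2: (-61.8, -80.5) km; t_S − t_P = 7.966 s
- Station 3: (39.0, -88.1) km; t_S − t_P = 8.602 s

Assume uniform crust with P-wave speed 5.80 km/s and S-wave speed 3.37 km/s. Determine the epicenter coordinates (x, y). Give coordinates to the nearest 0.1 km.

-11.5 km east, -40.8 km north

Distance from S−P lag: d = Δt · v_P v_S / (v_P − v_S) = Δt · (5.80·3.37)/(5.80−3.37) ≈ 8.0436·Δt.
So d_Station 1 = 137.04, d_Station 2 = 64.08, d_Station 3 = 69.19 km.
Circle about each station: (x + 8.2)² + (y − 96.2)² = 137.04²; (x + 61.8)² + (y + 80.5)² = 64.08²; (x − 39.0)² + (y + 88.1)² = 69.19².
Subtracting the Station 1 equation from the Station 2 and Station 3 equations removes the quadratic terms:
-107.2 x − 353.4 y = 15651.53
94.4 x − 368.6 y = 13953.64
Solving the 2×2 system: x ≈ -11.5, y ≈ -40.8 km.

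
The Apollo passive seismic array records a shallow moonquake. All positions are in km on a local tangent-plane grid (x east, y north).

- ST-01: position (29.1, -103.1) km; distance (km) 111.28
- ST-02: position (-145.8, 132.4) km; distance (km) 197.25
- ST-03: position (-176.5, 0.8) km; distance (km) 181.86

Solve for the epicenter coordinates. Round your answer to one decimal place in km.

Circle about each station: (x − 29.1)² + (y + 103.1)² = 111.28²; (x + 145.8)² + (y − 132.4)² = 197.25²; (x + 176.5)² + (y − 0.8)² = 181.86².
Subtracting pairs of circle equations eliminates x²+y² and gives linear equations (the radical axes):
-349.8 x + 471.0 y = 786.66
-411.2 x + 207.8 y = -1013.35
Solving the 2×2 system: x ≈ 5.3, y ≈ 5.6 km.

(5.3, 5.6)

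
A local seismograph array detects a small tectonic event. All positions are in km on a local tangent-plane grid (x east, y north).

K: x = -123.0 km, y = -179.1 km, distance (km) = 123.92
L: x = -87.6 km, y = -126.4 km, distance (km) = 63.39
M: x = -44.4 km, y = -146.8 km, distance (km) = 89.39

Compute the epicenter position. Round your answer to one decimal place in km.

Circle about each station: (x + 123.0)² + (y + 179.1)² = 123.92²; (x + 87.6)² + (y + 126.4)² = 63.39²; (x + 44.4)² + (y + 146.8)² = 89.39².
Subtracting pairs of circle equations eliminates x²+y² and gives linear equations (the radical axes):
70.8 x + 105.4 y = -12217.22
157.2 x + 64.6 y = -16318.62
Solving the 2×2 system: x ≈ -77.6, y ≈ -63.8 km.
Check against K (with the unrounded x, y): √((x + 123.0)²+(y + 179.1)²) = 123.93 ≈ 123.92 km. ✓

-77.6 km east, -63.8 km north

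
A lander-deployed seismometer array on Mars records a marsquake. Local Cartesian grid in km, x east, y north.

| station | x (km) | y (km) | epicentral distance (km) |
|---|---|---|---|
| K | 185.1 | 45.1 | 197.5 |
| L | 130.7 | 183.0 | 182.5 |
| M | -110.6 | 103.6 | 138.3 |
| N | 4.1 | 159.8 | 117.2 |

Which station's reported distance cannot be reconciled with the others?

K

Solve using three stations at a time. Using L, M, N (subtract circle equations pairwise → linear system) gives (x, y) ≈ (13.6, 43.2).
Distances from that point to each station vs reported:
  K: calculated 171.5 vs reported 197.5 → residual 26.0 km
  L: calculated 182.3 vs reported 182.5 → residual 0.2 km
  M: calculated 138.1 vs reported 138.3 → residual 0.2 km
  N: calculated 116.9 vs reported 117.2 → residual 0.3 km
L, M, N are mutually consistent (residuals ≈ 0); K is off by 26.0 km.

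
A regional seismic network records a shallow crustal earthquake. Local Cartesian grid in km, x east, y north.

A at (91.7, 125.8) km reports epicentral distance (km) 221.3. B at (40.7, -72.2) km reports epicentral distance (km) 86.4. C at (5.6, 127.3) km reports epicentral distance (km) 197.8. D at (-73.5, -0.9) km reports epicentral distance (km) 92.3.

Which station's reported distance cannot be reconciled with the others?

Solve using three stations at a time. Using A, C, D (subtract circle equations pairwise → linear system) gives (x, y) ≈ (-12.0, -69.7).
Distances from that point to each station vs reported:
  A: calculated 221.3 vs reported 221.3 → residual 0.0 km
  B: calculated 52.7 vs reported 86.4 → residual 33.7 km
  C: calculated 197.8 vs reported 197.8 → residual 0.0 km
  D: calculated 92.3 vs reported 92.3 → residual 0.0 km
A, C, D are mutually consistent (residuals ≈ 0); B is off by 33.7 km.

B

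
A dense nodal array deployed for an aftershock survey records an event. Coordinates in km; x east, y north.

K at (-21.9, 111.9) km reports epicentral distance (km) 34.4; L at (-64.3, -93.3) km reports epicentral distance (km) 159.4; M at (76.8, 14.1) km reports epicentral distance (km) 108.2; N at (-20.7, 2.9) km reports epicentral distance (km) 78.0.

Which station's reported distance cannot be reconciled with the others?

Solve using three stations at a time. Using K, M, N (subtract circle equations pairwise → linear system) gives (x, y) ≈ (-9.0, 80.0).
Distances from that point to each station vs reported:
  K: calculated 34.4 vs reported 34.4 → residual 0.0 km
  L: calculated 181.9 vs reported 159.4 → residual 22.5 km
  M: calculated 108.2 vs reported 108.2 → residual 0.0 km
  N: calculated 78.0 vs reported 78.0 → residual 0.0 km
K, M, N are mutually consistent (residuals ≈ 0); L is off by 22.5 km.

L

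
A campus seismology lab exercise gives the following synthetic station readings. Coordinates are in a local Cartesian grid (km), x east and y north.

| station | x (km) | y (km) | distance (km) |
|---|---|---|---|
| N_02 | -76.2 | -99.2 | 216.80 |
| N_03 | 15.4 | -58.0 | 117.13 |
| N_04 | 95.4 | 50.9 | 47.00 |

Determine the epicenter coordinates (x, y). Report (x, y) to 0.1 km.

112.7 km east, 7.2 km north

Circle about each station: (x + 76.2)² + (y + 99.2)² = 216.80²; (x − 15.4)² + (y + 58.0)² = 117.13²; (x − 95.4)² + (y − 50.9)² = 47.00².
Subtracting pairs of circle equations eliminates x²+y² and gives linear equations (the radical axes):
183.2 x + 82.4 y = 21236.88
343.2 x + 300.2 y = 40838.13
Solving the 2×2 system: x ≈ 112.7, y ≈ 7.2 km.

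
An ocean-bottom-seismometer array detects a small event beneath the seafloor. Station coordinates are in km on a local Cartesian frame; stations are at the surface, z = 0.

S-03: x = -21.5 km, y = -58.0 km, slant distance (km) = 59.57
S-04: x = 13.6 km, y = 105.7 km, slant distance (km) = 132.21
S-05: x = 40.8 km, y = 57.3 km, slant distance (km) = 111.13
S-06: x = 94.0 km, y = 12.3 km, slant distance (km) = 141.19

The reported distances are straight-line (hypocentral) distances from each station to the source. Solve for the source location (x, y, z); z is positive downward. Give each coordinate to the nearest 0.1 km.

Each station gives a sphere (x−x_i)² + (y−y_i)² + z² = d_i² (stations at z=0).
Subtracting the S-03 sphere from S-04 and S-05: z² cancels, leaving linear equations in x and y:
70.2 x + 327.4 y = -6399.70
124.6 x + 230.6 y = -7679.61
Solving: x ≈ -42.207, y ≈ -10.497 km (keep extra digits for the depth step; rounded: -42.2, -10.5).
Then from the S-03 sphere: z² = 59.57² − (x + 21.5)² − (y + 58.0)² with x = -42.207, y = -10.497, so z ≈ 29.381 ≈ 29.4 km.

(-42.2, -10.5, 29.4)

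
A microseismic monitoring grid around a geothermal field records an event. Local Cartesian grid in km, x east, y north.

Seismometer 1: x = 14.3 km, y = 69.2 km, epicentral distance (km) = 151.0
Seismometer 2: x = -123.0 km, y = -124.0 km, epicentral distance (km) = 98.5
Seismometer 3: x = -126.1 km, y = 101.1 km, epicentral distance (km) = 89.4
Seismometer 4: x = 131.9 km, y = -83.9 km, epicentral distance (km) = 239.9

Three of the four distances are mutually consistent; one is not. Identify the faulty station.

Seismometer 3

Solve using three stations at a time. Using Seismometer 1, Seismometer 2, Seismometer 4 (subtract circle equations pairwise → linear system) gives (x, y) ≈ (-101.4, -27.9).
Distances from that point to each station vs reported:
  Seismometer 1: calculated 151.0 vs reported 151.0 → residual 0.0 km
  Seismometer 2: calculated 98.5 vs reported 98.5 → residual 0.0 km
  Seismometer 3: calculated 131.3 vs reported 89.4 → residual 41.9 km
  Seismometer 4: calculated 239.9 vs reported 239.9 → residual 0.0 km
Seismometer 1, Seismometer 2, Seismometer 4 are mutually consistent (residuals ≈ 0); Seismometer 3 is off by 41.9 km.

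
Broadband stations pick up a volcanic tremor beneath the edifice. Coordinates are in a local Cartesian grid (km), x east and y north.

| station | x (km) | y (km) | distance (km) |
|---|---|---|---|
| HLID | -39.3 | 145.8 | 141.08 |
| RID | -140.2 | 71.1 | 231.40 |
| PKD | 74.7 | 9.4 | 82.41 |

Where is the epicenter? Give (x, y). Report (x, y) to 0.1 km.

90.4 km east, 90.3 km north

Circle about each station: (x + 39.3)² + (y − 145.8)² = 141.08²; (x + 140.2)² + (y − 71.1)² = 231.40²; (x − 74.7)² + (y − 9.4)² = 82.41².
Subtracting pairs of circle equations eliminates x²+y² and gives linear equations (the radical axes):
-201.8 x − 149.4 y = -31733.27
228.0 x − 272.8 y = -4021.52
Solving the 2×2 system: x ≈ 90.4, y ≈ 90.3 km.
Check against HLID (with the unrounded x, y): √((x + 39.3)²+(y − 145.8)²) = 141.08 ≈ 141.08 km. ✓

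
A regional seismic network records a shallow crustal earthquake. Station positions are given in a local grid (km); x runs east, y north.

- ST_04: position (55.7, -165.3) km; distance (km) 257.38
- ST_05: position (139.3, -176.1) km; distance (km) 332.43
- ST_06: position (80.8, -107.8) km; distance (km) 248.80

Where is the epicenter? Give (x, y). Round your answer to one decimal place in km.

Circle about each station: (x − 55.7)² + (y + 165.3)² = 257.38²; (x − 139.3)² + (y + 176.1)² = 332.43²; (x − 80.8)² + (y + 107.8)² = 248.80².
Subtracting the ST_04 equation from the ST_05 and ST_06 equations removes the quadratic terms:
167.2 x − 21.6 y = -24276.12
50.2 x + 115.0 y = -7934.08
Solving the 2×2 system: x ≈ -145.9, y ≈ -5.3 km.
Check against ST_04 (with the unrounded x, y): √((x − 55.7)²+(y + 165.3)²) = 257.35 ≈ 257.38 km. ✓

x ≈ -145.9 km, y ≈ -5.3 km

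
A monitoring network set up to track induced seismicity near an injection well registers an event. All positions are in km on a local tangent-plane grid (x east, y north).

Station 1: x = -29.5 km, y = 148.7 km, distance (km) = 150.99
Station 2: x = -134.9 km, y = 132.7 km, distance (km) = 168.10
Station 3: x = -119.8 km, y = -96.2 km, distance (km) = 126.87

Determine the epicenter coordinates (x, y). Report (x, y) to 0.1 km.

Circle about each station: (x + 29.5)² + (y − 148.7)² = 150.99²; (x + 134.9)² + (y − 132.7)² = 168.10²; (x + 119.8)² + (y + 96.2)² = 126.87².
Subtracting the Station 1 equation from the Station 2 and Station 3 equations removes the quadratic terms:
-210.8 x − 32.0 y = 7365.73
-180.6 x − 489.8 y = 7326.52
Solving the 2×2 system: x ≈ -34.6, y ≈ -2.2 km.
Check against Station 1 (with the unrounded x, y): √((x + 29.5)²+(y − 148.7)²) = 150.98 ≈ 150.99 km. ✓

(-34.6, -2.2)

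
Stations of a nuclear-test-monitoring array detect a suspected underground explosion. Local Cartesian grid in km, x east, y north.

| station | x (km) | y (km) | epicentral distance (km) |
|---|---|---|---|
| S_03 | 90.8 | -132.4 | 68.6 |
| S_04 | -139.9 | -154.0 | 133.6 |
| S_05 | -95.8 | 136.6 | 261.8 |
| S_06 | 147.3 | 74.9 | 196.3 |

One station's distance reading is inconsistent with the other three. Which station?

Solve using three stations at a time. Using S_03, S_05, S_06 (subtract circle equations pairwise → linear system) gives (x, y) ≈ (38.2, -88.3).
Distances from that point to each station vs reported:
  S_03: calculated 68.6 vs reported 68.6 → residual 0.0 km
  S_04: calculated 189.8 vs reported 133.6 → residual 56.2 km
  S_05: calculated 261.8 vs reported 261.8 → residual 0.0 km
  S_06: calculated 196.3 vs reported 196.3 → residual 0.0 km
S_03, S_05, S_06 are mutually consistent (residuals ≈ 0); S_04 is off by 56.2 km.

S_04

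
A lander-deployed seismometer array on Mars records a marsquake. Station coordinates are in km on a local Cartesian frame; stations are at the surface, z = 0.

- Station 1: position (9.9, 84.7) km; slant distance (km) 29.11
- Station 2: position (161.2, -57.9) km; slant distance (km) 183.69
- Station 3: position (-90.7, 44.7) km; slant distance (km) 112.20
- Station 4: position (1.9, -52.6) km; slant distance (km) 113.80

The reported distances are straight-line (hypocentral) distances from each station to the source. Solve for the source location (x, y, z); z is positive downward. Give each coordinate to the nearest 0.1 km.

Each station gives a sphere (x−x_i)² + (y−y_i)² + z² = d_i² (stations at z=0).
Subtracting the Station 1 sphere from Station 2 and Station 3: z² cancels, leaving linear equations in x and y:
302.6 x − 285.2 y = -10828.87
-201.2 x − 80.0 y = -8788.97
Solving: x ≈ 20.104, y ≈ 59.300 km (keep extra digits for the depth step; rounded: 20.1, 59.3).
Then from the Station 1 sphere: z² = 29.11² − (x − 9.9)² − (y − 84.7)² with x = 20.104, y = 59.300, so z ≈ 9.905 ≈ 9.9 km.

x ≈ 20.1 km, y ≈ 59.3 km, depth ≈ 9.9 km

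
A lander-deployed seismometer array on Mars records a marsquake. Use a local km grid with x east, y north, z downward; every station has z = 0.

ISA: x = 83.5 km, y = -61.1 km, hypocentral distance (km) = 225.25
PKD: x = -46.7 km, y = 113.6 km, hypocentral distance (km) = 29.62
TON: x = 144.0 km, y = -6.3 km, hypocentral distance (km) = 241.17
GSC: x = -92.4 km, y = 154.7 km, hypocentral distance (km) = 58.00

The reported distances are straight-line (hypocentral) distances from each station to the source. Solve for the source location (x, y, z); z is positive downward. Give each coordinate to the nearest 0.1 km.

Each station gives a sphere (x−x_i)² + (y−y_i)² + z² = d_i² (stations at z=0).
Subtracting the ISA sphere from PKD and TON: z² cancels, leaving linear equations in x and y:
-260.4 x + 349.4 y = 54240.61
121.0 x + 109.6 y = 2644.82
Solving: x ≈ -70.896, y ≈ 102.402 km (keep extra digits for the depth step; rounded: -70.9, 102.4).
Then from the ISA sphere: z² = 225.25² − (x − 83.5)² − (y + 61.1)² with x = -70.896, y = 102.402, so z ≈ 12.905 ≈ 12.9 km.
Check against GSC (with the unrounded solution): distance 58.00 ≈ 58.00 km. ✓

(-70.9, 102.4, 12.9)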